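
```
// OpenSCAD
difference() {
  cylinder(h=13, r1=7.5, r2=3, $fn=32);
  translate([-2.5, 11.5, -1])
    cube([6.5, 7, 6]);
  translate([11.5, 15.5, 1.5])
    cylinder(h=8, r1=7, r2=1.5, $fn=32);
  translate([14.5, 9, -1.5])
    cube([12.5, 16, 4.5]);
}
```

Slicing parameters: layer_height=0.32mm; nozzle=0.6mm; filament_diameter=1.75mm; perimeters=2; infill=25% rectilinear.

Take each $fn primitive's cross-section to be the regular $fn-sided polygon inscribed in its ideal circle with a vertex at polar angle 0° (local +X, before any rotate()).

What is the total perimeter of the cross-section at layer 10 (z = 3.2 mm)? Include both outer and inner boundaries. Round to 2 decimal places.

At z = 3.2 mm: the cone: at t=0.246 of its height the radius interpolates to r₁+(r₂−r₁)t = 6.392, giving a regular 32-gon of that circumradius (perimeter = 2·32·6.392·sin(180°/32) = 40.10 mm); the 6.5×7 cube at (-2.5, 11.5) contributes its full rectangle (perimeter 27.00 mm); the cone at (11.5, 15.5): at t=0.213 of its height the radius interpolates to r₁+(r₂−r₁)t = 5.831, giving a regular 32-gon of that circumradius (perimeter = 2·32·5.831·sin(180°/32) = 36.58 mm); the cube at (14.5, 9) is not intersected at this z (z outside [-1.5, 3]); Taking the first minus the rest: starting from the cone, the 6.5×7 cube at (-2.5, 11.5) misses the remaining region (no effect); the cone at (11.5, 15.5) misses the remaining region (no effect) — boundary = 40.10 mm. Overall, the cross-section is a single solid region. Total boundary length (outer) = 40.10 mm.

40.10 mm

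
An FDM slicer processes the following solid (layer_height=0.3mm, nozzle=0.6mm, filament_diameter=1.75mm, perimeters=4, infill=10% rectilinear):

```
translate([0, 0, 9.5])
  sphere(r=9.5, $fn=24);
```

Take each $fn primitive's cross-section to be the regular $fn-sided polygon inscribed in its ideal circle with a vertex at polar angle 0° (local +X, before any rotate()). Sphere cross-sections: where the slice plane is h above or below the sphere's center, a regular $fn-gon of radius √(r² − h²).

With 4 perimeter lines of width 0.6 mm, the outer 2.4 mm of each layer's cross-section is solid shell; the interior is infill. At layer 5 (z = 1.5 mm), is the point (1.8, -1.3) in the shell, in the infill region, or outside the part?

infill

At z = 1.5 mm: the sphere: section is a regular 24-gon, circumradius = √(r²−h²) = √(9.5²−8²) = 5.123. Overall, the cross-section is a single solid region. The nearest boundary edge runs (3.62, -3.62)→(4.44, -2.56); distance from the point to it = 2.86 mm. The point is inside the cross-section and 2.86 mm from the nearest boundary — more than the 2.4 mm shell width (4 × 0.6), so it's in the infill interior.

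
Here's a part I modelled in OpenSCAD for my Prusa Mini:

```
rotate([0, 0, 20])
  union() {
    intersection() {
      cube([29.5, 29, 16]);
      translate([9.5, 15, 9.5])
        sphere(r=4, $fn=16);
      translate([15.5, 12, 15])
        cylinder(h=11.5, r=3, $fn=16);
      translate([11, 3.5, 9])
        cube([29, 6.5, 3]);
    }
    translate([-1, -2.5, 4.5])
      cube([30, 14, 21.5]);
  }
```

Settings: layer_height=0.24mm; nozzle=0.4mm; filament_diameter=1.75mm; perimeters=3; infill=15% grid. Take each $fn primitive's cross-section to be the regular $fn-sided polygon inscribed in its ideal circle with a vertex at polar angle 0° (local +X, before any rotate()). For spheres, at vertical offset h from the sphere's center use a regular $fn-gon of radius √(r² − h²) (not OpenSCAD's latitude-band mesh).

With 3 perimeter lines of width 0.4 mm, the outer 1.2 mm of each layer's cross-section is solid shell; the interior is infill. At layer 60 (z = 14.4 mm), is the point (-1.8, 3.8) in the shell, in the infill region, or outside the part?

At z = 14.4 mm: the 29.5×29 cube contributes its full rectangle; the sphere at (9.5, 15) is not intersected at this z (|z−center|=4.900 > r=4); the cylinder at (15.5, 12) does not reach this height (z outside [15, 26.5]); the cube at (11, 3.5) is absent (z outside [9, 12]); Keeping only the common overlap: at least one operand is absent at this height, so nothing remains; the cube at (-1, -2.5) (footprint 30×14) is included at this height; Taking the union: only the 30×14 cube at (-1, -2.5) is present, so the union is just that shape — 1 connected region; (rotated 20° about Z; rotation is an isometry so areas/perimeters/island counts are preserved). Overall, the cross-section is a single solid region. Undo the 20° rotation: the query point maps to (-0.392, 4.186) in the un-rotated model frame. The nearest boundary edge runs (-1.00, 11.50)→(-1.00, -2.50); distance from the point to it = 0.61 mm. The point is inside the cross-section, 0.61 mm from the nearest boundary — within the 1.2 mm shell band (3 × 0.4).

shell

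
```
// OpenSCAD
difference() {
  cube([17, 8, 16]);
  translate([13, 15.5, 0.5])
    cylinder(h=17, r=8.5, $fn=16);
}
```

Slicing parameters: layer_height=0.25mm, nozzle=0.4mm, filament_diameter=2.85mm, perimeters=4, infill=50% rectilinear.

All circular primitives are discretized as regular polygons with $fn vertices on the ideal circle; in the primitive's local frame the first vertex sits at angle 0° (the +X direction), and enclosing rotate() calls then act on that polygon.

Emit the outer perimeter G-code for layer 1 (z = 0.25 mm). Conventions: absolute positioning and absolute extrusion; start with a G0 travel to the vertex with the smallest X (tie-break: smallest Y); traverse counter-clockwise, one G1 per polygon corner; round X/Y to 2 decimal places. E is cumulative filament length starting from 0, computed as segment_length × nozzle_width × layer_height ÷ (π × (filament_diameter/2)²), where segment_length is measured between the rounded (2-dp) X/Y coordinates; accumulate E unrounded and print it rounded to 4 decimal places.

At z = 0.25 mm: the cube is present — its section is the full 17×8 rectangle; the cylinder at (13, 15.5) does not reach this height (z outside [0.5, 17.5]); Taking the first minus the rest: none of the subtracted shapes is present at this height, so the 17×8 cube is unchanged — 1 connected region. The outline is a single polygon with 4 vertices. Extrusion per mm of travel: 0.4 × 0.25 / (π × 1.425²) = 0.015675. Accumulating E over each segment gives final E = 0.7838.

G0 X0.00 Y0.00 Z0.25
G1 X17.00 Y0.00 E0.2665
G1 X17.00 Y8.00 E0.3919
G1 X0.00 Y8.00 E0.6584
G1 X0.00 Y0.00 E0.7838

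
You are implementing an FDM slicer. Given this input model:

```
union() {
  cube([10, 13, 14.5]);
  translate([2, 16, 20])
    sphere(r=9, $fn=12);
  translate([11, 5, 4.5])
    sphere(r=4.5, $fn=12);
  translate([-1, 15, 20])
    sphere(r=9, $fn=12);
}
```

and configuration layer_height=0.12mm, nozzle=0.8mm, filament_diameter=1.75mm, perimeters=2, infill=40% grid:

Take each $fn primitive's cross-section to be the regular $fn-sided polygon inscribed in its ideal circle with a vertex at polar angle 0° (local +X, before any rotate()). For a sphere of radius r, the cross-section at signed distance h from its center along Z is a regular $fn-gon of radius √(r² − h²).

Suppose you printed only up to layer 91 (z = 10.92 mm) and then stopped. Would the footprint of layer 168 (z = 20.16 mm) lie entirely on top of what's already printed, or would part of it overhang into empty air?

Compare the two slices. At z = 10.92: the 10×13 cube contributes its full rectangle (area 130.00 mm²); the sphere at (2, 16) is absent (|z−center|=9.080 > r=9); the sphere at (11, 5) is not intersected at this z (|z−center|=6.420 > r=4.5); the sphere at (-1, 15) is absent (|z−center|=9.080 > r=9); Merging all regions: only the 10×13 cube is present, so the union is just that shape — area = 130.00 mm². At z = 20.16: the cube is absent (z outside [0, 14.5]); the r=9 sphere at (2, 16) contributes a regular 12-gon of circumradius √(9²−0.16²) = 8.999 (area = (12/2)·8.999²·sin(360°/12) = 242.92 mm²); the sphere at (11, 5) does not reach this height (|z−center|=15.660 > r=4.5); the sphere at (-1, 15): section is a regular 12-gon, circumradius = √(r²−h²) = √(9²−0.16²) = 8.999 (area = (12/2)·8.999²·sin(360°/12) = 242.92 mm²); Merging all regions: the regions partially overlap — summed areas 485.85 mm² minus the doubly-counted overlap 187.70 mm² gives 298.14 mm² — area = 298.14 mm². Checking containment: at z = 20.16 the cross-section extends beyond the z = 10.92 cross-section by about 250.03 mm².

part overhangs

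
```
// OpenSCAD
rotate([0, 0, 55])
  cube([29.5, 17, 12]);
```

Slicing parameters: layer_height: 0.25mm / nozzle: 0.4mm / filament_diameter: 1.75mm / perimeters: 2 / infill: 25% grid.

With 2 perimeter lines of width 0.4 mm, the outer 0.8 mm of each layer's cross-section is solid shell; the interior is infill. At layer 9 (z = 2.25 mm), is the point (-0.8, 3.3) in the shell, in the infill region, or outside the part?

At z = 2.25 mm: the cube is present — its section is the full 29.5×17 rectangle; (rotated 55° about Z; rotation is an isometry so areas/perimeters/island counts are preserved). Overall, the cross-section is a single solid region. Undo the 55° rotation: the query point maps to (2.244, 2.548) in the un-rotated model frame. The nearest boundary edge runs (0.00, 17.00)→(0.00, 0.00); distance from the point to it = 2.24 mm. The point is inside the cross-section and 2.24 mm from the nearest boundary — more than the 0.8 mm shell width (2 × 0.4), so it's in the infill interior.

infill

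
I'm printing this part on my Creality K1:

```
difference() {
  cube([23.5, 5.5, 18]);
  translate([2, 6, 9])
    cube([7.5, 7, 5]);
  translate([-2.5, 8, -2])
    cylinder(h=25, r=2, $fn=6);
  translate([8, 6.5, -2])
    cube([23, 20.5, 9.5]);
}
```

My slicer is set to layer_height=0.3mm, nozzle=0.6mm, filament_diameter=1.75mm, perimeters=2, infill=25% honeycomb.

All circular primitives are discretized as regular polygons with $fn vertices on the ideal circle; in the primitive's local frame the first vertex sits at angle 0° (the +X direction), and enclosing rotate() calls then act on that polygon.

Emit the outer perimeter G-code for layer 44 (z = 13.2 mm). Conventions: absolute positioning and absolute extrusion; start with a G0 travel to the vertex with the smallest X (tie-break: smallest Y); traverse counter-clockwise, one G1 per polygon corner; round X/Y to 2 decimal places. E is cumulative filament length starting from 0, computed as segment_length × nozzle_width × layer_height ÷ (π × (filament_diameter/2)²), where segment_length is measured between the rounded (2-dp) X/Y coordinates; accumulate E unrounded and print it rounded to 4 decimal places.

G0 X0.00 Y0.00 Z13.20
G1 X23.50 Y0.00 E1.7586
G1 X23.50 Y5.50 E2.1702
G1 X0.00 Y5.50 E3.9289
G1 X0.00 Y0.00 E4.3404

At z = 13.2 mm: the cube (footprint 23.5×5.5) is included at this height; the 7.5×7 cube at (2, 6) contributes its full rectangle; the r=2 cylinder at (-2.5, 8) contributes a regular 6-gon of circumradius 2; the cube at (8, 6.5) is absent (z outside [-2, 7.5]); After the difference (first − rest): starting from the 23.5×5.5 cube, the 7.5×7 cube at (2, 6) misses the remaining region (no effect); the r=2 cylinder at (-2.5, 8) misses the remaining region (no effect) — 1 connected region. The outline is a single polygon with 4 vertices. Extrusion per mm of travel: 0.6 × 0.3 / (π × 0.875²) = 0.074835. Accumulating E over each segment gives final E = 4.3404.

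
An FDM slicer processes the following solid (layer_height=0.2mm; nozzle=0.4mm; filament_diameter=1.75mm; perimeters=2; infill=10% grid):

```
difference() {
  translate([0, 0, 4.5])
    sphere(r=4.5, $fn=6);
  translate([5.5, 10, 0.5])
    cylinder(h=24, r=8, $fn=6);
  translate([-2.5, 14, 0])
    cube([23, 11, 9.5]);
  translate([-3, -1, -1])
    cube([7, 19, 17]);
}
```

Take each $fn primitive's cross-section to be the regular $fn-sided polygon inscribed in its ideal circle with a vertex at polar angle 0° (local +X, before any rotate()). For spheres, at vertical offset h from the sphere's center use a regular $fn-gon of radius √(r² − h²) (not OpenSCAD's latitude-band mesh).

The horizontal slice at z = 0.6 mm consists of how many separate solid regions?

At z = 0.6 mm: the r=4.5 sphere slices to a regular 6-gon of circumradius 2.245 (√(r²−h²) with h=3.9 from center); the r=8 cylinder at (5.5, 10) gives a regular 6-gon of circumradius 8 (constant along its height); the cube at (-2.5, 14) (footprint 23×11) is included at this height; the cube at (-3, -1) is present — its section is the full 7×19 rectangle; After the difference (first − rest): starting from the r=4.5 sphere, the r=8 cylinder at (5.5, 10) misses the remaining region (no effect); the 23×11 cube at (-2.5, 14) misses the remaining region (no effect); the 7×19 cube at (-3, -1) partially overlaps it — only the 10.46 mm² overlap (of its 133.00 mm²) is removed, clipping the outline — 1 connected region. The result has 1 disconnected region.

1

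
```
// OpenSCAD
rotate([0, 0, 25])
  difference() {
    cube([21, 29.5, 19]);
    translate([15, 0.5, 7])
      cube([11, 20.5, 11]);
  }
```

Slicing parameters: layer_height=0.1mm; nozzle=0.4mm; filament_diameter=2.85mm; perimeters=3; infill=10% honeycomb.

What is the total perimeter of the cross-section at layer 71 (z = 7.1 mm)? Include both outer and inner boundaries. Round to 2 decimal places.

113.00 mm

At z = 7.1 mm: the cube (footprint 21×29.5) is included at this height (perimeter 101.00 mm); the cube at (15, 0.5) (footprint 11×20.5) is included at this height (perimeter 63.00 mm); Subtracting the remaining from the first: starting from the 21×29.5 cube, the 11×20.5 cube at (15, 0.5) partially overlaps it — only the 123.00 mm² overlap (of its 225.50 mm²) is removed, clipping the outline — boundary = 113.00 mm; (rotated 25° about Z; rotation is an isometry so areas/perimeters/island counts are preserved). Overall, the cross-section is a single solid region. Total boundary length (outer) = 113.00 mm.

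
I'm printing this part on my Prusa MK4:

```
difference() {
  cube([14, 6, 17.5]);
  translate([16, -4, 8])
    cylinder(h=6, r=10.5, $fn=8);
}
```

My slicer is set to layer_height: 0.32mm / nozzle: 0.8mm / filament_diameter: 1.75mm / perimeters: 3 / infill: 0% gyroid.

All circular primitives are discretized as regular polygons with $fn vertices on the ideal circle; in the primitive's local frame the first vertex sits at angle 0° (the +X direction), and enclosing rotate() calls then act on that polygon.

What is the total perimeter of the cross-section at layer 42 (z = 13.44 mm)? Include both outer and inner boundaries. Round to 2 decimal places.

37.06 mm

At z = 13.44 mm: the 14×6 cube contributes its full rectangle (perimeter 40.00 mm); the cylinder at (16, -4): section is a regular 8-gon, circumradius r=10.5 (perimeter = 2·8·10.500·sin(180°/8) = 64.29 mm); Subtracting the remaining from the first: starting from the 14×6 cube, the r=10.5 cylinder at (16, -4) partially overlaps it — only the 27.10 mm² overlap (of its 311.83 mm²) is removed, clipping the outline — boundary = 37.06 mm. Overall, the cross-section is a single solid region. Total boundary length (outer) = 37.06 mm.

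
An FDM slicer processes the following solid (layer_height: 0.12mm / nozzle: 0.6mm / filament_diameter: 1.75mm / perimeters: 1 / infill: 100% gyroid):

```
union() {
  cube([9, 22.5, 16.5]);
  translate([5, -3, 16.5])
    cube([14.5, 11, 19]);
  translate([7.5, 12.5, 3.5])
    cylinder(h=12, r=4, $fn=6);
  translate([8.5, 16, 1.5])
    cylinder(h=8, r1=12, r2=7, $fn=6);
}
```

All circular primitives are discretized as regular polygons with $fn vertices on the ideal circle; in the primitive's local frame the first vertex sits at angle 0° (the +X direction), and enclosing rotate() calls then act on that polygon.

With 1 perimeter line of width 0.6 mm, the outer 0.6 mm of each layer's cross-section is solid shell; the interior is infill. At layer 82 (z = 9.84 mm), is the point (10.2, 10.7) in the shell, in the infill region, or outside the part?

shell

At z = 9.84 mm: the 9×22.5 cube contributes its full rectangle; the cube at (5, -3) is not intersected at this z (z outside [16.5, 35.5]); the r=4 cylinder at (7.5, 12.5) contributes a regular 6-gon of circumradius 4; the cone at (8.5, 16) is not intersected at this z (z outside [1.5, 9.5]); Merging all regions: the regions partially overlap (shared area 31.18 mm²), so overlapping operands fuse into one piece — 1 connected region. Overall, the cross-section is a single solid region. The nearest boundary edge runs (11.50, 12.50)→(9.50, 9.04); distance from the point to it = 0.23 mm. The point is inside the cross-section, 0.23 mm from the nearest boundary — within the 0.6 mm shell band (1 × 0.6).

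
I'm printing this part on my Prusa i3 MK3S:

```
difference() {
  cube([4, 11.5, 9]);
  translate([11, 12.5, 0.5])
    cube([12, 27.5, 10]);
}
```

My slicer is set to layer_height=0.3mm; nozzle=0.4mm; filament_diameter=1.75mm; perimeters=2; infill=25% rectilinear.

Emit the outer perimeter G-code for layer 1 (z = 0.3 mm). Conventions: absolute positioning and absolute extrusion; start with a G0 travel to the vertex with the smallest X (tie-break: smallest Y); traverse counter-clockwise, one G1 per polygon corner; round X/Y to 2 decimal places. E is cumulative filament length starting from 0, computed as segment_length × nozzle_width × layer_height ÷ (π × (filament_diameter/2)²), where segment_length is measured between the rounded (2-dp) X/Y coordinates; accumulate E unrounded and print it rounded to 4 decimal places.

G0 X0.00 Y0.00 Z0.30
G1 X4.00 Y0.00 E0.1996
G1 X4.00 Y11.50 E0.7733
G1 X0.00 Y11.50 E0.9729
G1 X0.00 Y0.00 E1.5466

At z = 0.3 mm: the cube (footprint 4×11.5) is included at this height; the cube at (11, 12.5) is not intersected at this z (z outside [0.5, 10.5]); Taking the first minus the rest: none of the subtracted shapes is present at this height, so the 4×11.5 cube is unchanged — 1 connected region. The outline is a single polygon with 4 vertices. Extrusion per mm of travel: 0.4 × 0.3 / (π × 0.875²) = 0.049890. Accumulating E over each segment gives final E = 1.5466.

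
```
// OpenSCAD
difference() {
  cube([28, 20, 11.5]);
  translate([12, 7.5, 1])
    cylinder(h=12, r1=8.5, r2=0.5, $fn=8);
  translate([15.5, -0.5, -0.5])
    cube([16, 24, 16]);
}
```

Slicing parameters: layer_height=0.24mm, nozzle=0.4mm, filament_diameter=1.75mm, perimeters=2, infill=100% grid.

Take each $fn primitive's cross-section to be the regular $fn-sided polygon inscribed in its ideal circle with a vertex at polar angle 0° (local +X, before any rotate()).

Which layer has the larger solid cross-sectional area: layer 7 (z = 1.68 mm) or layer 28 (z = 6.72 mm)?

Layer 7 (z = 1.68): the cube is present — its section is the full 28×20 rectangle (area 560.00 mm²); the cone at (12, 7.5) (r1=8.5→r2=0.5) has section circumradius 8.047 here — a regular 8-gon (area = (8/2)·8.047²·sin(360°/8) = 183.14 mm²); the 16×24 cube at (15.5, -0.5) contributes its full rectangle (area 384.00 mm²); After the difference (first − rest): starting from the 28×20 cube (560.00 mm²), the cone at (12, 7.5) partially overlaps it — only the 182.42 mm² overlap (of its 183.14 mm²) is removed, clipping the outline; the 16×24 cube at (15.5, -0.5) partially overlaps it — only the 209.68 mm² overlap (of its 384.00 mm²) is removed, clipping the outline — area = 167.90 mm². So its area = 167.90 mm². Layer 28 (z = 6.72): the cube (footprint 28×20) is included at this height (area 560.00 mm²); the cone at (12, 7.5): at t=0.477 of its height the radius interpolates to r₁+(r₂−r₁)t = 4.687, giving a regular 8-gon of that circumradius (area = (8/2)·4.687²·sin(360°/8) = 62.13 mm²); the cube at (15.5, -0.5) (footprint 16×24) is included at this height (area 384.00 mm²); Subtracting the remaining from the first: starting from the 28×20 cube (560.00 mm²), the cone at (12, 7.5) lies wholly inside it (removes its full 62.13 mm² and its 28.70 mm outline becomes a hole wall); the 16×24 cube at (15.5, -0.5) partially overlaps it — only the 246.60 mm² overlap (of its 384.00 mm²) is removed, clipping the outline — area = 251.27 mm². So its area = 251.27 mm². Layer 28 is larger (251.27 vs 167.90 mm²).

layer 28 (z = 6.72 mm)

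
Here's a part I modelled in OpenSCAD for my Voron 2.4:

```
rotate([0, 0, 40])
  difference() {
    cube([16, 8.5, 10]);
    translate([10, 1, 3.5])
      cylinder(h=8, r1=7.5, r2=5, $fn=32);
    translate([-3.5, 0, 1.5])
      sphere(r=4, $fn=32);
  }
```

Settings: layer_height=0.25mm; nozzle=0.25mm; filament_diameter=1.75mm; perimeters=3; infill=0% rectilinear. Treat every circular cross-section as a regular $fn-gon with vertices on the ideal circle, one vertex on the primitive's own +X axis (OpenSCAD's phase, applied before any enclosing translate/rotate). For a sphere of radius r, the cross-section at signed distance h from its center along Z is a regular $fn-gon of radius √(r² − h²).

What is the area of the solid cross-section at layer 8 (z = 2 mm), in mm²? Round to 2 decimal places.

At z = 2 mm: the 16×8.5 cube contributes its full rectangle (area 136.00 mm²); the cone at (10, 1) is absent (z outside [3.5, 11.5]); the r=4 sphere at (-3.5, 0) contributes a regular 32-gon of circumradius √(4²−0.5²) = 3.969 (area = (32/2)·3.969²·sin(360°/32) = 49.16 mm²); Subtracting the remaining from the first: starting from the 16×8.5 cube (136.00 mm²), the r=4 sphere at (-3.5, 0) partially overlaps it — only the 0.57 mm² overlap (of its 49.16 mm²) is removed, clipping the outline — area = 135.43 mm²; (rotated 40° about Z; rotation is an isometry so areas/perimeters/island counts are preserved). Overall, the cross-section is a single solid region. Net area = 135.43 mm².

135.43 mm²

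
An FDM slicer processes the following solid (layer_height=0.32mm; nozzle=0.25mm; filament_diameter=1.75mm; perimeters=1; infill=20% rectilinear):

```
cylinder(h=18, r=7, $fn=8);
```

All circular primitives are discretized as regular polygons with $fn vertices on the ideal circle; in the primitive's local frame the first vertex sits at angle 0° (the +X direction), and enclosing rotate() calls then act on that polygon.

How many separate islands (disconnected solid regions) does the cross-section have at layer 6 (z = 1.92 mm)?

At z = 1.92 mm: the r=7 cylinder gives a regular 8-gon of circumradius 7 (constant along its height). Overall, the cross-section is a single solid region. Island count = 1.

1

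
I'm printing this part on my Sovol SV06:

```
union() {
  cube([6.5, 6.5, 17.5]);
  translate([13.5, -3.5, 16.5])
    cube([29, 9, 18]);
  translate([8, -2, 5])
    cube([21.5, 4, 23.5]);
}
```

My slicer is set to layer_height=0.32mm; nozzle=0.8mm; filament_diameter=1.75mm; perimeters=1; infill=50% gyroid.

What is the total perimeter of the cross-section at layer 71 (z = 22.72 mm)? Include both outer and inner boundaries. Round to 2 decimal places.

87.00 mm

At z = 22.72 mm: the cube is absent (z outside [0, 17.5]); the 29×9 cube at (13.5, -3.5) contributes its full rectangle (perimeter 76.00 mm); the cube at (8, -2) (footprint 21.5×4) is included at this height (perimeter 51.00 mm); Merging all regions: the regions partially overlap (shared area 64.00 mm²), so the edge portions inside another operand are dropped and the merged outline is re-measured after clipping — boundary = 87.00 mm. Overall, the cross-section is a single solid region. Total boundary length (outer) = 87.00 mm.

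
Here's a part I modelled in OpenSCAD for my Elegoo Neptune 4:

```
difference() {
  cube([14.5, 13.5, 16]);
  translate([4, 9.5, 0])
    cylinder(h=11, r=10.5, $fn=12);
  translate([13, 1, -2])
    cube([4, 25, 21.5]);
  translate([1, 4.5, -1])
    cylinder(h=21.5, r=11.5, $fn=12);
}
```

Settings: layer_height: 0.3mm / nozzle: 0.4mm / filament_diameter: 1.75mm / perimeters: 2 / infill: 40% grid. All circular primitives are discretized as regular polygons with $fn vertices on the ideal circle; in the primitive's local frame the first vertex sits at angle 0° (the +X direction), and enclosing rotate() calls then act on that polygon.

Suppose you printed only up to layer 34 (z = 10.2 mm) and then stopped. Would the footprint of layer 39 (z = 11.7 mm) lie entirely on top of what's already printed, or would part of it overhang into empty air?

Compare the two slices. At z = 10.2: the 14.5×13.5 cube contributes its full rectangle (area 195.75 mm²); the cylinder at (4, 9.5): section is a regular 12-gon, circumradius r=10.5 (area = (12/2)·10.500²·sin(360°/12) = 330.75 mm²); the cube at (13, 1) is present — its section is the full 4×25 rectangle (area 100.00 mm²); the r=11.5 cylinder at (1, 4.5) gives a regular 12-gon of circumradius 11.5 (constant along its height) (area = (12/2)·11.500²·sin(360°/12) = 396.75 mm²); After the difference (first − rest): starting from the 14.5×13.5 cube (195.75 mm²), the r=10.5 cylinder at (4, 9.5) partially overlaps it — only the 174.67 mm² overlap (of its 330.75 mm²) is removed, clipping the outline; the 4×25 cube at (13, 1) partially overlaps it — only the 10.71 mm² overlap (of its 100.00 mm²) is removed, clipping the outline; the r=11.5 cylinder at (1, 4.5) partially overlaps it — only the 4.34 mm² overlap (of its 396.75 mm²) is removed, clipping the outline — area = 6.04 mm². At z = 11.7: the cube is present — its section is the full 14.5×13.5 rectangle (area 195.75 mm²); the cylinder at (4, 9.5) is not intersected at this z (z outside [0, 11]); the cube at (13, 1) is present — its section is the full 4×25 rectangle (area 100.00 mm²); the r=11.5 cylinder at (1, 4.5) contributes a regular 12-gon of circumradius 11.5 (area = (12/2)·11.500²·sin(360°/12) = 396.75 mm²); Subtracting the remaining from the first: starting from the 14.5×13.5 cube (195.75 mm²), the 4×25 cube at (13, 1) partially overlaps it — only the 18.75 mm² overlap (of its 100.00 mm²) is removed, clipping the outline; the r=11.5 cylinder at (1, 4.5) partially overlaps it — only the 151.32 mm² overlap (of its 396.75 mm²) is removed, clipping the outline — area = 25.68 mm². Checking containment: at z = 11.7 the cross-section extends beyond the z = 10.2 cross-section by about 19.64 mm².

part overhangs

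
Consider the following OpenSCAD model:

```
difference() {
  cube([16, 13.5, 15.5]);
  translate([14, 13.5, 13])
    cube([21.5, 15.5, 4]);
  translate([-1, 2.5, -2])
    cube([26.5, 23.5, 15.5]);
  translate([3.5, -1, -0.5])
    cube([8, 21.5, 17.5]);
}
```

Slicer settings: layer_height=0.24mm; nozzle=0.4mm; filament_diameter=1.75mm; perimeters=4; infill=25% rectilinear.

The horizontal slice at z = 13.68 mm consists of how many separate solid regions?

At z = 13.68 mm: the cube (footprint 16×13.5) is included at this height; the cube at (14, 13.5) is present — its section is the full 21.5×15.5 rectangle; the cube at (-1, 2.5) does not reach this height (z outside [-2, 13.5]); the 8×21.5 cube at (3.5, -1) contributes its full rectangle; Subtracting the remaining from the first: starting from the 16×13.5 cube, the 21.5×15.5 cube at (14, 13.5) misses the remaining region (no effect); the 8×21.5 cube at (3.5, -1) partially overlaps it — only the 108.00 mm² overlap (of its 172.00 mm²) is removed, clipping the outline — 2 connected regions. The result has 2 disconnected regions.

2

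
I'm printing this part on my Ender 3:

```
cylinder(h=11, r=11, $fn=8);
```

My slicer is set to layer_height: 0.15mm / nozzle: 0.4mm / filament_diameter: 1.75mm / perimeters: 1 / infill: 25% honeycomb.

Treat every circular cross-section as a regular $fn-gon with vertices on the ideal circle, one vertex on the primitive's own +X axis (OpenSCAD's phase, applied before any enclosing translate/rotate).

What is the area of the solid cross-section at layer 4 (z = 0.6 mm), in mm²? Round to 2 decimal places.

At z = 0.6 mm: the r=11 cylinder contributes a regular 8-gon of circumradius 11 (area = (8/2)·11.000²·sin(360°/8) = 342.24 mm²). Overall, the cross-section is a single solid region. Net area = 342.24 mm².

342.24 mm²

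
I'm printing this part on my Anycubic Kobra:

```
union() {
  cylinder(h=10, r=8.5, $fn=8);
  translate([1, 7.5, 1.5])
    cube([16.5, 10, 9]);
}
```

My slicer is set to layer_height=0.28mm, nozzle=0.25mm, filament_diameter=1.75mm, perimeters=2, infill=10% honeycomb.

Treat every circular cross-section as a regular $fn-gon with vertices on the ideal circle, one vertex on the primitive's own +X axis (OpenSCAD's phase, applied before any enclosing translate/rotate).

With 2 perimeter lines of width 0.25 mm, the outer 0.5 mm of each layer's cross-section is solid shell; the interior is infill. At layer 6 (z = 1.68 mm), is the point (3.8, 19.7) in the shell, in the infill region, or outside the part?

At z = 1.68 mm: the r=8.5 cylinder gives a regular 8-gon of circumradius 8.5 (constant along its height); the cube at (1, 7.5) (footprint 16.5×10) is included at this height; Taking the union: the regions partially overlap (shared area 0.41 mm²), so overlapping operands fuse into one piece — 1 connected region. Overall, the cross-section is a single solid region. The nearest boundary edge runs (1.00, 17.50)→(17.50, 17.50); distance from the point to it = 2.20 mm. The point is not inside any of the regions above, so it lies outside the cross-section (2.20 mm from the nearest boundary).

outside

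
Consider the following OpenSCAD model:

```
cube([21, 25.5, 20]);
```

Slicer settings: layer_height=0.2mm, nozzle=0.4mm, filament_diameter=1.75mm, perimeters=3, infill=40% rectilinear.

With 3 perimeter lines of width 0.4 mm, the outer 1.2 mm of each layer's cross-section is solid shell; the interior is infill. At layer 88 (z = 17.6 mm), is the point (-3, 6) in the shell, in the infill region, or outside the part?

outside

At z = 17.6 mm: the cube is present — its section is the full 21×25.5 rectangle. Overall, the cross-section is a single solid region. The nearest boundary edge runs (0.00, 25.50)→(0.00, 0.00); distance from the point to it = 3.00 mm. The point is not inside any of the regions above, so it lies outside the cross-section (3.00 mm from the nearest boundary).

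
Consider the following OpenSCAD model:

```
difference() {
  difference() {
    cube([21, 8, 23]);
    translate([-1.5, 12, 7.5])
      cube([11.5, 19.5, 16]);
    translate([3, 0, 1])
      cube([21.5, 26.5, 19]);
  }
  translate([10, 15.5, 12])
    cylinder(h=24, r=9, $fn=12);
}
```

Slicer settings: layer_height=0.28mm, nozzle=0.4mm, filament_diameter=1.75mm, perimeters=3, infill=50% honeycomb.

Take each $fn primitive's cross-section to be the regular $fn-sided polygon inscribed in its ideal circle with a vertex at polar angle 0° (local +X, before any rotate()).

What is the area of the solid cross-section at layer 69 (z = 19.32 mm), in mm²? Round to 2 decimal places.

24.00 mm²

At z = 19.32 mm: the 21×8 cube contributes its full rectangle (area 168.00 mm²); the 11.5×19.5 cube at (-1.5, 12) contributes its full rectangle (area 224.25 mm²); the cube at (3, 0) is present — its section is the full 21.5×26.5 rectangle (area 569.75 mm²); After the difference (first − rest): starting from the 21×8 cube (168.00 mm²), the 11.5×19.5 cube at (-1.5, 12) misses the remaining region (no effect); the 21.5×26.5 cube at (3, 0) partially overlaps it — only the 144.00 mm² overlap (of its 569.75 mm²) is removed, clipping the outline — area = 24.00 mm²; the r=9 cylinder at (10, 15.5) contributes a regular 12-gon of circumradius 9 (area = (12/2)·9.000²·sin(360°/12) = 243.00 mm²); Taking the first minus the rest: starting from the result so far (24.00 mm²), the r=9 cylinder at (10, 15.5) misses the remaining region (no effect) — area = 24.00 mm². Overall, the cross-section is a single solid region. Net area = 24.00 mm².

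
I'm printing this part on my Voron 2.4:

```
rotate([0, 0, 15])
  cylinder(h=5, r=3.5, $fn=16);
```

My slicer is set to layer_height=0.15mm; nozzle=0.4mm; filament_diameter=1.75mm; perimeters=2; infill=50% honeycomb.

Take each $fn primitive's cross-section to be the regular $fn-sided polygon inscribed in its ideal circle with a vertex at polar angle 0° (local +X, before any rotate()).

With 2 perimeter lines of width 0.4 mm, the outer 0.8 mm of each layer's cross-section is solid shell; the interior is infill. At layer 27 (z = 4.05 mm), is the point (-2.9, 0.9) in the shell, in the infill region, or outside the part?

At z = 4.05 mm: the r=3.5 cylinder contributes a regular 16-gon of circumradius 3.5; (whole slice rotated 15° about Z — lengths, areas and connectivity unchanged). Overall, the cross-section is a single solid region. Undo the 15° rotation: the query point maps to (-2.568, 1.620) in the un-rotated model frame. The nearest boundary edge runs (-2.47, 2.47)→(-3.23, 1.34); distance from the point to it = 0.40 mm. The point is inside the cross-section, 0.40 mm from the nearest boundary — within the 0.8 mm shell band (2 × 0.4).

shell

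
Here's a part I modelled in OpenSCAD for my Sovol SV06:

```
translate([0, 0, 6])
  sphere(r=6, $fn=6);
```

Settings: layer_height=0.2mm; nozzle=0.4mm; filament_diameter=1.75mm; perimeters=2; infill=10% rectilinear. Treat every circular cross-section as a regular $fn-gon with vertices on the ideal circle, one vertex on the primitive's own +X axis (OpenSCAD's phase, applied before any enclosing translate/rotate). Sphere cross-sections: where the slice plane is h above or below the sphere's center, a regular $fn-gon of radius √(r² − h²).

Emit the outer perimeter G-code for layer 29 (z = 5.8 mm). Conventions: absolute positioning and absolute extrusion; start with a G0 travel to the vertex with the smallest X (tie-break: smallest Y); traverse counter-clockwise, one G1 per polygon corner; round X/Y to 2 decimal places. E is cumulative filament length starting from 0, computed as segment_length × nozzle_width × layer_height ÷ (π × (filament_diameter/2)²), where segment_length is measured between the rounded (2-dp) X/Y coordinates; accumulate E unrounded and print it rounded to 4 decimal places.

G0 X-6.00 Y0.00 Z5.80
G1 X-3.00 Y-5.19 E0.1994
G1 X3.00 Y-5.19 E0.3989
G1 X6.00 Y0.00 E0.5983
G1 X3.00 Y5.19 E0.7977
G1 X-3.00 Y5.19 E0.9973
G1 X-6.00 Y0.00 E1.1967

At z = 5.8 mm: the sphere: section is a regular 6-gon, circumradius = √(r²−h²) = √(6²−0.2²) = 5.997. The outline is a single polygon with 6 vertices. Extrusion per mm of travel: 0.4 × 0.2 / (π × 0.875²) = 0.033260. Accumulating E over each segment gives final E = 1.1967.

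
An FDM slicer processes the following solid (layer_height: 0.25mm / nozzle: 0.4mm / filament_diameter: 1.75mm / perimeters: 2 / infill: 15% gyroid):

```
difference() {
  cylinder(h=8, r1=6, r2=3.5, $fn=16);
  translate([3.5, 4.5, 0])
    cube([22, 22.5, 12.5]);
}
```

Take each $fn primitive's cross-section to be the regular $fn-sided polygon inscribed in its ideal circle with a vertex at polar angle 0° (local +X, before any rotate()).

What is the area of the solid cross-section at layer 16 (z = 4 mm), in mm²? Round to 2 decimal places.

69.07 mm²

At z = 4 mm: the cone contributes a regular 16-gon of circumradius 4.750 (interpolated between r1=6 and r2=3.5 at t=0.500) (area = (16/2)·4.750²·sin(360°/16) = 69.07 mm²); the cube at (3.5, 4.5) is present — its section is the full 22×22.5 rectangle (area 495.00 mm²); After the difference (first − rest): starting from the cone (69.07 mm²), the 22×22.5 cube at (3.5, 4.5) misses the remaining region (no effect) — area = 69.07 mm². Overall, the cross-section is a single solid region. Net area = 69.07 mm².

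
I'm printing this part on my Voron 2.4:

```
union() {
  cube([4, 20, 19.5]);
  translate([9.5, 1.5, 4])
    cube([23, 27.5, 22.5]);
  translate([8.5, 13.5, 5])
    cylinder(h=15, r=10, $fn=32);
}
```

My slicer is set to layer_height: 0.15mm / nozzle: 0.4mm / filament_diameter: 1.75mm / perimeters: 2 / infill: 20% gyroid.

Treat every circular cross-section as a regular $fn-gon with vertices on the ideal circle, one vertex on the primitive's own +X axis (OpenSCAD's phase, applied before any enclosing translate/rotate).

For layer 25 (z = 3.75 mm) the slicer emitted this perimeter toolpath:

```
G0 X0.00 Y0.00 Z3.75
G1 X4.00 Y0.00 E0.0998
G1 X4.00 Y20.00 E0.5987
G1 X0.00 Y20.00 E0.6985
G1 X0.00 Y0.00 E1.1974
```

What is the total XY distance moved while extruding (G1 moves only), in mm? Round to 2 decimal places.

48.00 mm

Sum the Euclidean lengths of each G1 segment: total = 48.00 mm.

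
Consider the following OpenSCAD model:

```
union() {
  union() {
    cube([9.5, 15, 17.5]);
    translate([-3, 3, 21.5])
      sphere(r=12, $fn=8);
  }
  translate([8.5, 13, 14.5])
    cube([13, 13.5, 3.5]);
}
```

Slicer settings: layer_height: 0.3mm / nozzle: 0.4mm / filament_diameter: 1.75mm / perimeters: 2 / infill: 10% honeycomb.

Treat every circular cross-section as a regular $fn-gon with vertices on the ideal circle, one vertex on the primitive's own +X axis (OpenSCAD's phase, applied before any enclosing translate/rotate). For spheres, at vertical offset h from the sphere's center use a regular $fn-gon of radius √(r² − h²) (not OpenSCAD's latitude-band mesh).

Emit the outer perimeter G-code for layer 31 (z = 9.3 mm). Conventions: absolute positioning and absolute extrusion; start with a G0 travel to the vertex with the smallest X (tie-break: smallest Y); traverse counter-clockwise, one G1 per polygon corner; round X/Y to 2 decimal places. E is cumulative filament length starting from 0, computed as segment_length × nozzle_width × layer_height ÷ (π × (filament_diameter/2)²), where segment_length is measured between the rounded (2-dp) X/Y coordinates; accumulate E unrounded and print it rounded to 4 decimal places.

G0 X0.00 Y0.00 Z9.30
G1 X9.50 Y0.00 E0.4740
G1 X9.50 Y15.00 E1.2223
G1 X0.00 Y15.00 E1.6963
G1 X0.00 Y0.00 E2.4446

At z = 9.3 mm: the cube (footprint 9.5×15) is included at this height; the sphere at (-3, 3) does not reach this height (|z−center|=12.200 > r=12); Taking the union: only the 9.5×15 cube is present, so the union is just that shape — 1 connected region; the cube at (8.5, 13) is not intersected at this z (z outside [14.5, 18]); Taking the union: only the result so far is present, so the union is just that shape — 1 connected region. The outline is a single polygon with 4 vertices. Extrusion per mm of travel: 0.4 × 0.3 / (π × 0.875²) = 0.049890. Accumulating E over each segment gives final E = 2.4446.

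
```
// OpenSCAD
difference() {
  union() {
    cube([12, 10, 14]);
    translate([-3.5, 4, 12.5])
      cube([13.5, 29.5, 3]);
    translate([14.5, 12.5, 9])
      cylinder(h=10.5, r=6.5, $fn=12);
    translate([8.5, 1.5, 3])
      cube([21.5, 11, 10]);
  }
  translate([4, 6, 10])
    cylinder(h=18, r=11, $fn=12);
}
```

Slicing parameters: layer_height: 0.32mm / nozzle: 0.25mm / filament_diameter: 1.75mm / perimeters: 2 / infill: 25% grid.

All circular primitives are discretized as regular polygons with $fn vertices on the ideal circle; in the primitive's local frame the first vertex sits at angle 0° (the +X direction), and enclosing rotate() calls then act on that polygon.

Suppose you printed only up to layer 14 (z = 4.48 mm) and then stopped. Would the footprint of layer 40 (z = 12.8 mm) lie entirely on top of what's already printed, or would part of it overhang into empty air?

Compare the two slices. At z = 4.48: the 12×10 cube contributes its full rectangle (area 120.00 mm²); the cube at (-3.5, 4) is not intersected at this z (z outside [12.5, 15.5]); the cylinder at (14.5, 12.5) is absent (z outside [9, 19.5]); the cube at (8.5, 1.5) is present — its section is the full 21.5×11 rectangle (area 236.50 mm²); Merging all regions: the regions partially overlap — summed areas 356.50 mm² minus the doubly-counted overlap 29.75 mm² gives 326.75 mm² — area = 326.75 mm²; the cylinder at (4, 6) is not intersected at this z (z outside [10, 28]); Subtracting the remaining from the first: none of the subtracted shapes is present at this height, so the result so far is unchanged — area = 326.75 mm². At z = 12.8: the cube (footprint 12×10) is included at this height (area 120.00 mm²); the cube at (-3.5, 4) is present — its section is the full 13.5×29.5 rectangle (area 398.25 mm²); the r=6.5 cylinder at (14.5, 12.5) gives a regular 12-gon of circumradius 6.5 (constant along its height) (area = (12/2)·6.500²·sin(360°/12) = 126.75 mm²); the 21.5×11 cube at (8.5, 1.5) contributes its full rectangle (area 236.50 mm²); Combining (union): the regions partially overlap — summed areas 881.50 mm² minus the doubly-counted overlap 162.60 mm² gives 718.90 mm² — area = 718.90 mm²; the cylinder at (4, 6): section is a regular 12-gon, circumradius r=11 (area = (12/2)·11.000²·sin(360°/12) = 363.00 mm²); After the difference (first − rest): starting from the result so far (718.90 mm²), the r=11 cylinder at (4, 6) partially overlaps it — only the 254.04 mm² overlap (of its 363.00 mm²) is removed, clipping the outline — area = 464.87 mm². Checking containment: at z = 12.8 the cross-section extends beyond the z = 4.48 cross-section by about 291.13 mm².

part overhangs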